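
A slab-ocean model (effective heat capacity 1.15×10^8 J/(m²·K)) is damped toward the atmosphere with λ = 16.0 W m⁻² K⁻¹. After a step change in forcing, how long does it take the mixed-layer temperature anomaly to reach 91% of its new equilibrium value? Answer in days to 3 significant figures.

Areal heat capacity C = 1.15×10^8 J/(m²·K) (given).
τ = C / λ = 1.15×10^8 / 16.0 = 7.19×10^6 s.
Fraction reached: 1 − e^(−t/τ) = 0.91 ⇒ t = −τ ln(1 − 0.91) = τ × 2.41.
t = 1.73×10^7 s = 200 days.

200 days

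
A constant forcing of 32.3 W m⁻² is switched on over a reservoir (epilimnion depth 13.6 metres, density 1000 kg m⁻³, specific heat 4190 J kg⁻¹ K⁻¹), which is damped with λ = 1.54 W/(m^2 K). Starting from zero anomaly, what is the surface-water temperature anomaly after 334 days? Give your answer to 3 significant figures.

11.4 K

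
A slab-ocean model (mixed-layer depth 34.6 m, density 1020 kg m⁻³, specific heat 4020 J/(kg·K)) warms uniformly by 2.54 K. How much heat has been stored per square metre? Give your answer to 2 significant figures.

3.6×10^8

Areal heat capacity C = ρ c_p D = 1020 × 4020 × 34.6 = 1.42×10^8 J/(m^2 K).
ΔQ = C ΔT = 1.42×10^8 × 2.54 = 3.60×10^8 J/m².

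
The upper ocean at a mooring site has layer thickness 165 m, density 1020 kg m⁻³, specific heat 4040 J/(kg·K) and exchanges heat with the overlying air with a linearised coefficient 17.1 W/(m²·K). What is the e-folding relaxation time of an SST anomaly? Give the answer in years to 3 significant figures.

1.26 years

Areal heat capacity C = ρ c_p D = 1020 × 4040 × 165 = 6.80×10^8 J/(m²·K).
Relaxation time τ = C / λ = 6.80×10^8 / 17.1 = 3.98×10^7 s.
In years: 3.98×10^7 s / (3.156×10^7 s/year) = 1.26 years.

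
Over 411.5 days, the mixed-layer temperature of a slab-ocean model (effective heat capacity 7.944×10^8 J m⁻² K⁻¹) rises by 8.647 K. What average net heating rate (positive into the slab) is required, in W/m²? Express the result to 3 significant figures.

Areal heat capacity C = 7.944×10^8 J m⁻² K⁻¹ (given).
Required heat per unit area: Q = C ΔT = 7.94×10^8 × 8.647 = 6.87×10^9 J/m².
Flux F = Q / Δt = 6.87×10^9 / 3.56×10^7 s = 193 W/m².

193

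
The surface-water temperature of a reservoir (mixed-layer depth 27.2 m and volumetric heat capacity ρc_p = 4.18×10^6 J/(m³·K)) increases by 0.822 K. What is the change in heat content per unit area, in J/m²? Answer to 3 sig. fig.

9.35×10^7

Areal heat capacity C = ρc_p × D = 4.18×10^6 × 27.2 = 1.14×10^8 J m⁻² K⁻¹.
ΔQ = C ΔT = 1.14×10^8 × 0.822 = 9.35×10^7 J/m².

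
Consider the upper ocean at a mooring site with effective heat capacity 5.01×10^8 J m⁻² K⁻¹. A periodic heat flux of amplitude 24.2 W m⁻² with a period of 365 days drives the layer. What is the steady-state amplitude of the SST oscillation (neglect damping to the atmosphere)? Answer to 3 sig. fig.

Areal heat capacity C = 5.01×10^8 J m⁻² K⁻¹ (given).
Angular frequency ω = 2π / T = 2π / 3.15×10^7 s = 1.99×10^-7 s⁻¹.
Cω = 5.01×10^8 × 1.99×10^-7 = 99.8 W/(m²·K).
Amplitude A = F₀ / (Cω) = 24.2 / 99.8 = 0.242 K.

0.242 K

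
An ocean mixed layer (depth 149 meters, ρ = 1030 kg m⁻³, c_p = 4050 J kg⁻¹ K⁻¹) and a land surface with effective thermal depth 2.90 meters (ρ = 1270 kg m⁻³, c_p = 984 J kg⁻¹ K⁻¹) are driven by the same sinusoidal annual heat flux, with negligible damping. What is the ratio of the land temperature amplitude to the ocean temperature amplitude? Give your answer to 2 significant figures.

C_ocean = 1030 × 4050 × 149 = 6.22×10^8 J/(m²·K).
C_land = 1270 × 984 × 2.90 = 3.62×10^6 J/(m²·K).
Undamped amplitude ∝ 1/C, so A_land/A_ocean = C_ocean/C_land = 172.

170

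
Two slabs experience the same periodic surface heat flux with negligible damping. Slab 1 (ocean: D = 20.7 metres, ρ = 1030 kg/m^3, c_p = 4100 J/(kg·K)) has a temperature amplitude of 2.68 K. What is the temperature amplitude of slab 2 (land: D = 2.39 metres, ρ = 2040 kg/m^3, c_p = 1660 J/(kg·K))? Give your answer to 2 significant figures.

C_ocean = 8.74×10^7 J/(m²·K); C_land = 8.09×10^6 J/(m²·K).
A ∝ 1/C ⇒ A_land = A_ocean × C_ocean/C_land = 2.68 × 10.8 = 28.9 K.

29 K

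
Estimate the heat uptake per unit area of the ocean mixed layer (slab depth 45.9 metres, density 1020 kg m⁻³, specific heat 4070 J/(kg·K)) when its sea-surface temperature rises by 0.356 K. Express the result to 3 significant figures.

6.78×10^7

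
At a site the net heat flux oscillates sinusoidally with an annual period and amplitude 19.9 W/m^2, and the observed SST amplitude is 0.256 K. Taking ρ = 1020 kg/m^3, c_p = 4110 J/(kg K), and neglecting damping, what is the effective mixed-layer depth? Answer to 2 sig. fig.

93 m

ω = 2π / 3.15×10^7 s = 1.99×10^-7 s⁻¹.
Required C = F₀ / (A ω) = 19.9 / (0.256 × 1.99×10^-7) = 3.90×10^8 J/(m²·K).
D = C / (ρ c_p) = 3.90×10^8 / (1020 × 4110) = 93.1 m.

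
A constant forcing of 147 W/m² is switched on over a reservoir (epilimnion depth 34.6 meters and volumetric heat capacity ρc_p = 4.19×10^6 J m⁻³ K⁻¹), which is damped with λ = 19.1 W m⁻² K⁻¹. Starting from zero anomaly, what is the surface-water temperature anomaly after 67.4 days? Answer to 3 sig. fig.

4.12 K

Areal heat capacity C = ρc_p × D = 4.19×10^6 × 34.6 = 1.45×10^8 J m⁻² K⁻¹.
τ = C / λ = 1.45×10^8 / 19.1 = 7.59×10^6 s.
Equilibrium anomaly ΔT_eq = F / λ = 147 / 19.1 = 7.70 K.
t = 67.4 days = 5.82×10^6 s, so t/τ = 0.767.
ΔT(t) = ΔT_eq (1 − e^(−t/τ)) = 7.70 × (1 − e^−0.767) = 4.12 K.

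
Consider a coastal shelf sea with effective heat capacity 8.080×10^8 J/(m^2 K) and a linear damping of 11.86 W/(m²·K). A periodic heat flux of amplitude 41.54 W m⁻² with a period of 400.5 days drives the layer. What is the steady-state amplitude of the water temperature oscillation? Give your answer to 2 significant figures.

0.28 K

Areal heat capacity C = 8.080×10^8 J/(m^2 K) (given).
Angular frequency ω = 2π / T = 2π / 3.46×10^7 s = 1.82×10^-7 s⁻¹.
√((Cω)² + λ²) = √((147)² + 11.86²) = 147 W/(m²·K).
Amplitude A = F₀ / √((Cω)²+λ²) = 41.54 / 147 = 0.282 K.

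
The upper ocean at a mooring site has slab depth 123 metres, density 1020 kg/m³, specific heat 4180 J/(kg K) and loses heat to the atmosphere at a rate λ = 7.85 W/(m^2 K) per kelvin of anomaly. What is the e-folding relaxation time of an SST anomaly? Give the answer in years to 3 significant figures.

Areal heat capacity C = ρ c_p D = 1020 × 4180 × 123 = 5.24×10^8 J m⁻² K⁻¹.
Relaxation time τ = C / λ = 5.24×10^8 / 7.85 = 6.68×10^7 s.
In years: 6.68×10^7 s / (3.156×10^7 s/year) = 2.12 years.

2.12 years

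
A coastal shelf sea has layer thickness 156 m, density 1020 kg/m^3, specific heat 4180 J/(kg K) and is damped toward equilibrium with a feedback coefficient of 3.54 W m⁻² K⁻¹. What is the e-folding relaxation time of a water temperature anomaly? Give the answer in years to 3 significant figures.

Areal heat capacity C = ρ c_p D = 1020 × 4180 × 156 = 6.65×10^8 J/(m²·K).
Relaxation time τ = C / λ = 6.65×10^8 / 3.54 = 1.88×10^8 s.
In years: 1.88×10^8 s / (3.156×10^7 s/year) = 5.95 years.

5.95 years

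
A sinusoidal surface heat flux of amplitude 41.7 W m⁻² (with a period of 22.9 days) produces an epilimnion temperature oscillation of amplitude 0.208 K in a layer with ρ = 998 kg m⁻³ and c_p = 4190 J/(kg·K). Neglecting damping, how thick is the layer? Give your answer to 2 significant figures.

ω = 2π / 1.98×10^6 s = 3.18×10^-6 s⁻¹.
Required C = F₀ / (A ω) = 41.7 / (0.208 × 3.18×10^-6) = 6.31×10^7 J/(m²·K).
D = C / (ρ c_p) = 6.31×10^7 / (998 × 4190) = 15.1 m.

15 m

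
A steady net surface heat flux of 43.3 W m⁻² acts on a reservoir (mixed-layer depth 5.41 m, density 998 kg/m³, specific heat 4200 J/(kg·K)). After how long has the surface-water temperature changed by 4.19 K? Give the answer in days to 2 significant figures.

25 days

Areal heat capacity C = ρ c_p D = 998 × 4200 × 5.41 = 2.27×10^7 J/(m²·K).
Time required: Δt = C ΔT / F = 2.27×10^7 × 4.19 / 43.3 = 2.19×10^6 s.
In days: 2.19×10^6 s / (86400 s/day) = 25.4 days.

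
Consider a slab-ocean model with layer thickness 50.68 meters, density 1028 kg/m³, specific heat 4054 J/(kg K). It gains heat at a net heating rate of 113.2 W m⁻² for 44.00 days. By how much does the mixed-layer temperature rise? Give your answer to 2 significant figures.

Areal heat capacity C = ρ c_p D = 1028 × 4054 × 50.68 = 2.11×10^8 J/(m^2 K).
Net heat input Q = F Δt = 113.2 × (44.00 days × 86400 s/day) = 4.30×10^8 J/m².
ΔT = Q / C = 4.30×10^8 / 2.11×10^8 = 2.04 K.

2.0 K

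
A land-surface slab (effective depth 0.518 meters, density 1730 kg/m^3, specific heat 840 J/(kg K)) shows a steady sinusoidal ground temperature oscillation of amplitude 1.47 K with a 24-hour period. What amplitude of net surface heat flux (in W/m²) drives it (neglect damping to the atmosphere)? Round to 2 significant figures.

80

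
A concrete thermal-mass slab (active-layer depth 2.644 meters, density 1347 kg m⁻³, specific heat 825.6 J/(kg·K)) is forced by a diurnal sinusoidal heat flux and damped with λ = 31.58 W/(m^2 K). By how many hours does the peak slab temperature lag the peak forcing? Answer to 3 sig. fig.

Areal heat capacity C = ρ c_p D = 1347 × 825.6 × 2.644 = 2.94×10^6 J/(m^2 K).
ω = 2π / 86400 s = 7.27×10^-5 s⁻¹.
Phase lag φ = arctan(Cω/λ) = arctan(214/31.58) = 1.42 rad.
Time lag = φ / ω = 1.42 / 7.27×10^-5 = 19600 s = 5.44 hours.

5.44 hours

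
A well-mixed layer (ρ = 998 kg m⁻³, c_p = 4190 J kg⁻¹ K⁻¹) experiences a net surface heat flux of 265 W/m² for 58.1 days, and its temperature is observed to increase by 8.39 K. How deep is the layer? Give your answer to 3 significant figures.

37.9 m

Heat input Q = F Δt = 265 × 5.02×10^6 s = 1.33×10^9 J/m².
Required areal heat capacity C = Q / ΔT = 1.59×10^8 J/(m²·K).
Depth D = C / (ρ c_p) = 1.59×10^8 / (998 × 4190) = 37.9 m.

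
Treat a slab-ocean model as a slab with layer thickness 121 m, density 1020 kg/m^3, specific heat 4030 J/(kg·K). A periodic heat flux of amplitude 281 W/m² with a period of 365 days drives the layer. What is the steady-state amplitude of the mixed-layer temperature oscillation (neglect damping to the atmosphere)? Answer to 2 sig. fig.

2.8 K

Areal heat capacity C = ρ c_p D = 1020 × 4030 × 121 = 4.97×10^8 J/(m^2 K).
Angular frequency ω = 2π / T = 2π / 3.15×10^7 s = 1.99×10^-7 s⁻¹.
Cω = 4.97×10^8 × 1.99×10^-7 = 99.1 W/(m²·K).
Amplitude A = F₀ / (Cω) = 281 / 99.1 = 2.84 K.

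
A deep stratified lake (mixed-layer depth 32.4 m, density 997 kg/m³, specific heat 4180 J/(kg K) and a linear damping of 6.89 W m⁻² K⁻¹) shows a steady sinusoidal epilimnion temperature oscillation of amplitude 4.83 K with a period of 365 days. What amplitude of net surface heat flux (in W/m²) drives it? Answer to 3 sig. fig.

134

Areal heat capacity C = ρ c_p D = 997 × 4180 × 32.4 = 1.35×10^8 J m⁻² K⁻¹.
ω = 2π / 3.15×10^7 s = 1.99×10^-7 s⁻¹.
√((Cω)² + λ²) = √((26.9)² + 6.89²) = 27.8 W/(m²·K).
F₀ = A × √((Cω)²+λ²) = 4.83 × 27.8 = 134 W/m².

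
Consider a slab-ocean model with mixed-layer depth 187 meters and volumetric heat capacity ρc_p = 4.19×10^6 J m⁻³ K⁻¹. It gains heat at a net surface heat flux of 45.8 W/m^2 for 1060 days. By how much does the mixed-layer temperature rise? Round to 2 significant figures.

Areal heat capacity C = ρc_p × D = 4.19×10^6 × 187 = 7.84×10^8 J/(m²·K).
Net heat input Q = F Δt = 45.8 × (1060 days × 86400 s/day) = 4.19×10^9 J/m².
ΔT = Q / C = 4.19×10^9 / 7.84×10^8 = 5.35 K.

5.4 K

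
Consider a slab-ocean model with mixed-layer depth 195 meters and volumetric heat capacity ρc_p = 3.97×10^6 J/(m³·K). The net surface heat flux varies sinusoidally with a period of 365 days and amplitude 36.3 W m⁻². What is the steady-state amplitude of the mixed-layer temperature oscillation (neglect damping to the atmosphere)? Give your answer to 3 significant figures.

0.235 K

Areal heat capacity C = ρc_p × D = 3.97×10^6 × 195 = 7.74×10^8 J/(m²·K).
Angular frequency ω = 2π / T = 2π / 3.15×10^7 s = 1.99×10^-7 s⁻¹.
Cω = 7.74×10^8 × 1.99×10^-7 = 154 W/(m²·K).
Amplitude A = F₀ / (Cω) = 36.3 / 154 = 0.235 K.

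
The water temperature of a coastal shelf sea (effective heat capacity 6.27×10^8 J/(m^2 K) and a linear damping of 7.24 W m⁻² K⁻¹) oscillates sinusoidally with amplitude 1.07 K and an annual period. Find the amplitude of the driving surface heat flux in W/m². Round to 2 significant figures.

Areal heat capacity C = 6.27×10^8 J/(m^2 K) (given).
ω = 2π / 3.15×10^7 s = 1.99×10^-7 s⁻¹.
√((Cω)² + λ²) = √((125)² + 7.24²) = 125 W/(m²·K).
F₀ = A × √((Cω)²+λ²) = 1.07 × 125 = 134 W/m².

130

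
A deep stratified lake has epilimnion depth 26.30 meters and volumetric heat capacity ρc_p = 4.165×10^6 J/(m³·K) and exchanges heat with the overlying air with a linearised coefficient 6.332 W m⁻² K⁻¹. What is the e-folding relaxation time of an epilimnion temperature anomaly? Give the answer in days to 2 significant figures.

Areal heat capacity C = ρc_p × D = 4.165×10^6 × 26.30 = 1.10×10^8 J m⁻² K⁻¹.
Relaxation time τ = C / λ = 1.10×10^8 / 6.332 = 1.73×10^7 s.
In days: 1.73×10^7 s / (86400 s/day) = 200 days.

200 days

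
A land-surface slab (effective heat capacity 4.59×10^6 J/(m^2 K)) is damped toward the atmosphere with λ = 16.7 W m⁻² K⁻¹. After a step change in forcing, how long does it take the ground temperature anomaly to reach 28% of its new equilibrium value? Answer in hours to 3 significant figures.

Areal heat capacity C = 4.59×10^6 J/(m^2 K) (given).
τ = C / λ = 4.59×10^6 / 16.7 = 2.75×10^5 s.
Fraction reached: 1 − e^(−t/τ) = 0.28 ⇒ t = −τ ln(1 − 0.28) = τ × 0.329.
t = 90300 s = 25.1 hours.

25.1 hours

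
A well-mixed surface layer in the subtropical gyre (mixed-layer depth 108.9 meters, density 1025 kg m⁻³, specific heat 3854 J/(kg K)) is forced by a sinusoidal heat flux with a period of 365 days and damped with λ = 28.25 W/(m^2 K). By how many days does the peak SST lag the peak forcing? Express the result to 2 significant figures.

73 days

Areal heat capacity C = ρ c_p D = 1025 × 3854 × 108.9 = 4.30×10^8 J m⁻² K⁻¹.
ω = 2π / 3.15×10^7 s = 1.99×10^-7 s⁻¹.
Phase lag φ = arctan(Cω/λ) = arctan(85.7/28.25) = 1.25 rad.
Time lag = φ / ω = 1.25 / 1.99×10^-7 = 6.29×10^6 s = 72.8 days.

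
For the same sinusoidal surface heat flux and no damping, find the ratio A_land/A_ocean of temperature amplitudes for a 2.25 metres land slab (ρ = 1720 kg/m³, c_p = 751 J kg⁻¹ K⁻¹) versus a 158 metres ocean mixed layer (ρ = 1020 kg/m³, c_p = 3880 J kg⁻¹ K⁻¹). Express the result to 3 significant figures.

C_ocean = 1020 × 3880 × 158 = 6.25×10^8 J/(m²·K).
C_land = 1720 × 751 × 2.25 = 2.91×10^6 J/(m²·K).
Undamped amplitude ∝ 1/C, so A_land/A_ocean = C_ocean/C_land = 215.

215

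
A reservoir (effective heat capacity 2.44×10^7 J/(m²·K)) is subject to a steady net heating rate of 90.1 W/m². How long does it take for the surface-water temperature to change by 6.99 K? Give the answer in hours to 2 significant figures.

Areal heat capacity C = 2.44×10^7 J/(m²·K) (given).
Time required: Δt = C ΔT / F = 2.44×10^7 × 6.99 / 90.1 = 1.89×10^6 s.
In hours: 1.89×10^6 s / (3600 s/hour) = 526 hours.

530 hours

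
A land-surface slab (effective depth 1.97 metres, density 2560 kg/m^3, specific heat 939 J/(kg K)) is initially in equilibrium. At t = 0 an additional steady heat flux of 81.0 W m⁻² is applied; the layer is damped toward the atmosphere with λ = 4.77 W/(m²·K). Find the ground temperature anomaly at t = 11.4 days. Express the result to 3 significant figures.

Areal heat capacity C = ρ c_p D = 2560 × 939 × 1.97 = 4.74×10^6 J/(m^2 K).
τ = C / λ = 4.74×10^6 / 4.77 = 9.93×10^5 s.
Equilibrium anomaly ΔT_eq = F / λ = 81.0 / 4.77 = 17.0 K.
t = 11.4 days = 9.85×10^5 s, so t/τ = 0.992.
ΔT(t) = ΔT_eq (1 − e^(−t/τ)) = 17.0 × (1 − e^−0.992) = 10.7 K.

10.7 K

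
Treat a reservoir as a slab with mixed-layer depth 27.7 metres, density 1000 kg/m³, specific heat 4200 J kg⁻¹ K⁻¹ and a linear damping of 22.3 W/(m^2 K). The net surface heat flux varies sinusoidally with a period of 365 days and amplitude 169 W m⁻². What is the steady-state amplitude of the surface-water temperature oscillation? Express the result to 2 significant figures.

5.3 K

Areal heat capacity C = ρ c_p D = 1000 × 4200 × 27.7 = 1.16×10^8 J/(m²·K).
Angular frequency ω = 2π / T = 2π / 3.15×10^7 s = 1.99×10^-7 s⁻¹.
√((Cω)² + λ²) = √((23.2)² + 22.3²) = 32.2 W/(m²·K).
Amplitude A = F₀ / √((Cω)²+λ²) = 169 / 32.2 = 5.25 K.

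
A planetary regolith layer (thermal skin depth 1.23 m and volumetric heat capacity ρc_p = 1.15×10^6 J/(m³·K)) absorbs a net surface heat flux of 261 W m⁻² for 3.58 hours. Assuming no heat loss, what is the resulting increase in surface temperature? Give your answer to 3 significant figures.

Areal heat capacity C = ρc_p × D = 1.15×10^6 × 1.23 = 1.41×10^6 J/(m^2 K).
Net heat input Q = F Δt = 261 × (3.58 hours × 3600 s/hour) = 3.36×10^6 J/m².
ΔT = Q / C = 3.36×10^6 / 1.41×10^6 = 2.38 K.

2.38 K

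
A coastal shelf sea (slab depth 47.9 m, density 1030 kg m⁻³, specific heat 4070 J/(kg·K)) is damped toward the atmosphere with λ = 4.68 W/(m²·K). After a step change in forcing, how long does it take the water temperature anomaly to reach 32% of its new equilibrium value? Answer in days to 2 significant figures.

Areal heat capacity C = ρ c_p D = 1030 × 4070 × 47.9 = 2.01×10^8 J/(m^2 K).
τ = C / λ = 2.01×10^8 / 4.68 = 4.29×10^7 s.
Fraction reached: 1 − e^(−t/τ) = 0.32 ⇒ t = −τ ln(1 − 0.32) = τ × 0.386.
t = 1.65×10^7 s = 192 days.

190 days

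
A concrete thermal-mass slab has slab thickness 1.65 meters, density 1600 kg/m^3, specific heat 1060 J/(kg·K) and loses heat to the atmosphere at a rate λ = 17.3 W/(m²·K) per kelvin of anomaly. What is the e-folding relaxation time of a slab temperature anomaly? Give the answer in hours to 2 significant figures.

Areal heat capacity C = ρ c_p D = 1600 × 1060 × 1.65 = 2.80×10^6 J/(m^2 K).
Relaxation time τ = C / λ = 2.80×10^6 / 17.3 = 1.62×10^5 s.
In hours: 1.62×10^5 s / (3600 s/hour) = 44.9 hours.

45 hours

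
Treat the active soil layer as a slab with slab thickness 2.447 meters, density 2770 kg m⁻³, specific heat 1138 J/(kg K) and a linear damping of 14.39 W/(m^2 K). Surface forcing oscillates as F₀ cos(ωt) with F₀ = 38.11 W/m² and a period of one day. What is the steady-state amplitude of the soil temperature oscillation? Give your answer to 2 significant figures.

0.068 K

Areal heat capacity C = ρ c_p D = 2770 × 1138 × 2.447 = 7.71×10^6 J m⁻² K⁻¹.
Angular frequency ω = 2π / T = 2π / 86400 s = 7.27×10^-5 s⁻¹.
√((Cω)² + λ²) = √((561)² + 14.39²) = 561 W/(m²·K).
Amplitude A = F₀ / √((Cω)²+λ²) = 38.11 / 561 = 0.0679 K.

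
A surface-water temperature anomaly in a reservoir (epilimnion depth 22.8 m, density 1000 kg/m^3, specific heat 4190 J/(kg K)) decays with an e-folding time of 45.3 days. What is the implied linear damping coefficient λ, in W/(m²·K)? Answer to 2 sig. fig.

24

Areal heat capacity C = ρ c_p D = 1000 × 4190 × 22.8 = 9.55×10^7 J/(m²·K).
τ = 45.3 days = 3.91×10^6 s.
λ = C / τ = 9.55×10^7 / 3.91×10^6 = 24.4 W/(m²·K).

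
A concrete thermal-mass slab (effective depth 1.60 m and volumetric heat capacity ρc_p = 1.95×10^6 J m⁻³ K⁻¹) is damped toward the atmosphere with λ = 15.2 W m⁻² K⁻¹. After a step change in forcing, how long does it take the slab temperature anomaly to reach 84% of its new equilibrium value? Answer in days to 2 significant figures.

4.4 days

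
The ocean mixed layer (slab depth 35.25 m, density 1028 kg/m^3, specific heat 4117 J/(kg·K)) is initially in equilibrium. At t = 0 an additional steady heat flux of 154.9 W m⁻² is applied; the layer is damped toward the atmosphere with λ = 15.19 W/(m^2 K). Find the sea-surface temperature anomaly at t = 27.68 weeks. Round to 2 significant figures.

8.3 K

Areal heat capacity C = ρ c_p D = 1028 × 4117 × 35.25 = 1.49×10^8 J/(m²·K).
τ = C / λ = 1.49×10^8 / 15.19 = 9.82×10^6 s.
Equilibrium anomaly ΔT_eq = F / λ = 154.9 / 15.19 = 10.2 K.
t = 27.68 weeks = 1.67×10^7 s, so t/τ = 1.70.
ΔT(t) = ΔT_eq (1 − e^(−t/τ)) = 10.2 × (1 − e^−1.70) = 8.34 K.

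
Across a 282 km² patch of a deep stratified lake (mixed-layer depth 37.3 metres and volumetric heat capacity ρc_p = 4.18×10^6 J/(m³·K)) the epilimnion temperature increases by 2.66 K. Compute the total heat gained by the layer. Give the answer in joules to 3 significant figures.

Areal heat capacity C = ρc_p × D = 4.18×10^6 × 37.3 = 1.56×10^8 J m⁻² K⁻¹.
Heat per unit area: q = C ΔT = 1.56×10^8 × 2.66 = 4.15×10^8 J/m².
Total heat: Q = q × A = 4.15×10^8 × (282 × 10⁶ m²) = 1.17×10^17 J.

1.17×10^17 J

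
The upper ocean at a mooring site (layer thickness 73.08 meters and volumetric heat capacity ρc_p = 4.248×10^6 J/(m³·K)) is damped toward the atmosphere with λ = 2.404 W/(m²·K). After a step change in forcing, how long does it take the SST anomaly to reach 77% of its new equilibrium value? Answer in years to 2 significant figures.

6.0 years

Areal heat capacity C = ρc_p × D = 4.248×10^6 × 73.08 = 3.10×10^8 J/(m²·K).
τ = C / λ = 3.10×10^8 / 2.404 = 1.29×10^8 s.
Fraction reached: 1 − e^(−t/τ) = 0.77 ⇒ t = −τ ln(1 − 0.77) = τ × 1.47.
t = 1.90×10^8 s = 6.01 years.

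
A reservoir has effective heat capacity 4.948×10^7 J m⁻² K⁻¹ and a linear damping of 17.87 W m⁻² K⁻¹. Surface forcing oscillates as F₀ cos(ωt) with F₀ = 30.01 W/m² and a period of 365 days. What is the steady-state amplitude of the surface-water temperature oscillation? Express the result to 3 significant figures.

1.47 K

Areal heat capacity C = 4.948×10^7 J m⁻² K⁻¹ (given).
Angular frequency ω = 2π / T = 2π / 3.15×10^7 s = 1.99×10^-7 s⁻¹.
√((Cω)² + λ²) = √((9.86)² + 17.87²) = 20.4 W/(m²·K).
Amplitude A = F₀ / √((Cω)²+λ²) = 30.01 / 20.4 = 1.47 K.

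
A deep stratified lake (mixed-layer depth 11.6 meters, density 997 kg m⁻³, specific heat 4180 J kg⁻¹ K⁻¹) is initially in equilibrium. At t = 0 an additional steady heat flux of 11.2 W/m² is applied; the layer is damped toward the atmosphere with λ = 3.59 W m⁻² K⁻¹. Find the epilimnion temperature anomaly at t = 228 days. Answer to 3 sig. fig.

Areal heat capacity C = ρ c_p D = 997 × 4180 × 11.6 = 4.83×10^7 J/(m^2 K).
τ = C / λ = 4.83×10^7 / 3.59 = 1.35×10^7 s.
Equilibrium anomaly ΔT_eq = F / λ = 11.2 / 3.59 = 3.12 K.
t = 228 days = 1.97×10^7 s, so t/τ = 1.46.
ΔT(t) = ΔT_eq (1 − e^(−t/τ)) = 3.12 × (1 − e^−1.46) = 2.40 K.

2.40 K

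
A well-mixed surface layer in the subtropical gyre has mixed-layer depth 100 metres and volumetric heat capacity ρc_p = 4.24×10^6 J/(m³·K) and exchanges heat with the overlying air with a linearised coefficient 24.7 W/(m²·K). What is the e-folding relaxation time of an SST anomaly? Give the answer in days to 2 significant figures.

200 days

Areal heat capacity C = ρc_p × D = 4.24×10^6 × 100 = 4.24×10^8 J/(m²·K).
Relaxation time τ = C / λ = 4.24×10^8 / 24.7 = 1.72×10^7 s.
In days: 1.72×10^7 s / (86400 s/day) = 199 days.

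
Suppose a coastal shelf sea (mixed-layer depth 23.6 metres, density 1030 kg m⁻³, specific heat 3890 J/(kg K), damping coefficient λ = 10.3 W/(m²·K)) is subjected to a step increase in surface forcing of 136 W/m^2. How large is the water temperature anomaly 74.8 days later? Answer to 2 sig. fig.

Areal heat capacity C = ρ c_p D = 1030 × 3890 × 23.6 = 9.46×10^7 J m⁻² K⁻¹.
τ = C / λ = 9.46×10^7 / 10.3 = 9.18×10^6 s.
Equilibrium anomaly ΔT_eq = F / λ = 136 / 10.3 = 13.2 K.
t = 74.8 days = 6.46×10^6 s, so t/τ = 0.704.
ΔT(t) = ΔT_eq (1 − e^(−t/τ)) = 13.2 × (1 − e^−0.704) = 6.67 K.

6.7 K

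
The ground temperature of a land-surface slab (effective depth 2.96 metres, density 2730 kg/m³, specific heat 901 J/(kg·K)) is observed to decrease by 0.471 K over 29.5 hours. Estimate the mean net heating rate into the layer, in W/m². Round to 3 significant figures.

Areal heat capacity C = ρ c_p D = 2730 × 901 × 2.96 = 7.28×10^6 J/(m²·K).
Required heat per unit area: Q = C ΔT = 7.28×10^6 × -0.471 = -3.43×10^6 J/m².
Flux F = Q / Δt = -3.43×10^6 / 1.06×10^5 s = -32.3 W/m².

-32.3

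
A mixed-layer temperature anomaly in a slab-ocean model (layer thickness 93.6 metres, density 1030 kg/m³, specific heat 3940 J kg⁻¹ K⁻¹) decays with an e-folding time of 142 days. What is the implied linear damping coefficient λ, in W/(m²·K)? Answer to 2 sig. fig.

31

Areal heat capacity C = ρ c_p D = 1030 × 3940 × 93.6 = 3.80×10^8 J/(m^2 K).
τ = 142 days = 1.23×10^7 s.
λ = C / τ = 3.80×10^8 / 1.23×10^7 = 31.0 W/(m²·K).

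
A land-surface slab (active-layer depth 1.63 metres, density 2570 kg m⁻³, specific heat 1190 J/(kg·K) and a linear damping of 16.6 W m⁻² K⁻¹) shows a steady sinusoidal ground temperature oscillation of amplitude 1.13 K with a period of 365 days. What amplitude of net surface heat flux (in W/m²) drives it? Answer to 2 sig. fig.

Areal heat capacity C = ρ c_p D = 2570 × 1190 × 1.63 = 4.99×10^6 J/(m^2 K).
ω = 2π / 3.15×10^7 s = 1.99×10^-7 s⁻¹.
√((Cω)² + λ²) = √((0.993)² + 16.6²) = 16.6 W/(m²·K).
F₀ = A × √((Cω)²+λ²) = 1.13 × 16.6 = 18.8 W/m².

19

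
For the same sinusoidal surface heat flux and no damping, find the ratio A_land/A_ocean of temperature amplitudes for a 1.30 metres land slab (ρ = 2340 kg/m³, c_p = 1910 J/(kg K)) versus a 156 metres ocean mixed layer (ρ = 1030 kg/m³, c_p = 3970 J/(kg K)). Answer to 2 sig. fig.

110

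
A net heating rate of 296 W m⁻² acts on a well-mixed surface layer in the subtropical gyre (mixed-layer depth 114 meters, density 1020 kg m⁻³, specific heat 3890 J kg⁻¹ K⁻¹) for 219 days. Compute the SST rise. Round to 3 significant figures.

Areal heat capacity C = ρ c_p D = 1020 × 3890 × 114 = 4.52×10^8 J/(m^2 K).
Net heat input Q = F Δt = 296 × (219 days × 86400 s/day) = 5.60×10^9 J/m².
ΔT = Q / C = 5.60×10^9 / 4.52×10^8 = 12.4 K.

12.4 K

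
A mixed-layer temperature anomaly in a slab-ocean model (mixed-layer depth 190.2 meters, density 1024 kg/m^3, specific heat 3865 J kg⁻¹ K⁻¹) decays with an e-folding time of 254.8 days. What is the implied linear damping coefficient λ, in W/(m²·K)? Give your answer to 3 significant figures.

Areal heat capacity C = ρ c_p D = 1024 × 3865 × 190.2 = 7.53×10^8 J/(m²·K).
τ = 254.8 days = 2.20×10^7 s.
λ = C / τ = 7.53×10^8 / 2.20×10^7 = 34.2 W/(m²·K).

34.2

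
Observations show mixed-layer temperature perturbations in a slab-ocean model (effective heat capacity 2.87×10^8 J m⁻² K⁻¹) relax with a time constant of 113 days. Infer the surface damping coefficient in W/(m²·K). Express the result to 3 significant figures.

29.4

Areal heat capacity C = 2.87×10^8 J m⁻² K⁻¹ (given).
τ = 113 days = 9.76×10^6 s.
λ = C / τ = 2.87×10^8 / 9.76×10^6 = 29.4 W/(m²·K).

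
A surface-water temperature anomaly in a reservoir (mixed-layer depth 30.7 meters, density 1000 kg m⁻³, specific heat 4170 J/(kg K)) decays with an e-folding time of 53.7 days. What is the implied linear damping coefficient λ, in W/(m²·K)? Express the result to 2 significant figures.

Areal heat capacity C = ρ c_p D = 1000 × 4170 × 30.7 = 1.28×10^8 J m⁻² K⁻¹.
τ = 53.7 days = 4.64×10^6 s.
λ = C / τ = 1.28×10^8 / 4.64×10^6 = 27.6 W/(m²·K).

28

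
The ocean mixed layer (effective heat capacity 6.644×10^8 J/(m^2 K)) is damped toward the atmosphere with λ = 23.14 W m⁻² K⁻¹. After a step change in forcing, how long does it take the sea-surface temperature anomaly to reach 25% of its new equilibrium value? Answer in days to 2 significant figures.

96 days

Areal heat capacity C = 6.644×10^8 J/(m^2 K) (given).
τ = C / λ = 6.64×10^8 / 23.14 = 2.87×10^7 s.
Fraction reached: 1 − e^(−t/τ) = 0.25 ⇒ t = −τ ln(1 − 0.25) = τ × 0.288.
t = 8.26×10^6 s = 95.6 days.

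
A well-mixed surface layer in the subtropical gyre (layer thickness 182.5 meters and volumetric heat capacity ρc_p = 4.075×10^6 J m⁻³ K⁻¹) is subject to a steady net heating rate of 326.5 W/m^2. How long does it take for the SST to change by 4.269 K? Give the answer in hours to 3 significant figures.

Areal heat capacity C = ρc_p × D = 4.075×10^6 × 182.5 = 7.44×10^8 J/(m²·K).
Time required: Δt = C ΔT / F = 7.44×10^8 × 4.269 / 326.5 = 9.72×10^6 s.
In hours: 9.72×10^6 s / (3600 s/hour) = 2700 hours.

2700 hours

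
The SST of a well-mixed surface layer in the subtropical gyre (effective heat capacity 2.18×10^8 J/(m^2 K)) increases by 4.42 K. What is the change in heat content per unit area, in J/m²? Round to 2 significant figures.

9.6×10^8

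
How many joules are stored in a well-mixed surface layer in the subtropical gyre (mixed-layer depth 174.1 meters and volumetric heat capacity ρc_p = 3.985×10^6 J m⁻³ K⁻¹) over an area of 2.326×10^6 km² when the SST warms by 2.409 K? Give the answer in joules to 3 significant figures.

3.89×10^21 J

Areal heat capacity C = ρc_p × D = 3.985×10^6 × 174.1 = 6.94×10^8 J/(m^2 K).
Heat per unit area: q = C ΔT = 6.94×10^8 × 2.409 = 1.67×10^9 J/m².
Total heat: Q = q × A = 1.67×10^9 × (2.326×10^6 × 10⁶ m²) = 3.89×10^21 J.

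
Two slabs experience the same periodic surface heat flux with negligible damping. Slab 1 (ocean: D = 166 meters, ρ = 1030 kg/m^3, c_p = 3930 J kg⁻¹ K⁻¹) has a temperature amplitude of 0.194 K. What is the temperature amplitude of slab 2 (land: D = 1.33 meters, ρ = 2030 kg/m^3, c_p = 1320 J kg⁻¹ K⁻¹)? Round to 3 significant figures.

C_ocean = 6.72×10^8 J/(m²·K); C_land = 3.56×10^6 J/(m²·K).
A ∝ 1/C ⇒ A_land = A_ocean × C_ocean/C_land = 0.194 × 189 = 36.6 K.

36.6 K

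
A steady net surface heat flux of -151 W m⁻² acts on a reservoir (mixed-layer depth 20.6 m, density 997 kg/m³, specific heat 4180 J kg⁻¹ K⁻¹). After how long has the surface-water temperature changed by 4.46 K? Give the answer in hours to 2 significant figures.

Areal heat capacity C = ρ c_p D = 997 × 4180 × 20.6 = 8.58×10^7 J m⁻² K⁻¹.
Time required: Δt = C ΔT / F = 8.58×10^7 × -4.46 / -151 = 2.54×10^6 s.
In hours: 2.54×10^6 s / (3600 s/hour) = 704 hours.

700 hours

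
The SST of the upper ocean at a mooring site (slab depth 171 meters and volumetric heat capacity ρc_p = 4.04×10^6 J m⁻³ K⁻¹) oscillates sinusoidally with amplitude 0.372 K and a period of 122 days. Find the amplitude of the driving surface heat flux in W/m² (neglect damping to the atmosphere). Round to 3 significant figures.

153

Areal heat capacity C = ρc_p × D = 4.04×10^6 × 171 = 6.91×10^8 J/(m^2 K).
ω = 2π / 1.05×10^7 s = 5.96×10^-7 s⁻¹.
Cω = 6.91×10^8 × 5.96×10^-7 = 412 W/(m²·K).
F₀ = A × Cω = 0.372 × 412 = 153 W/m².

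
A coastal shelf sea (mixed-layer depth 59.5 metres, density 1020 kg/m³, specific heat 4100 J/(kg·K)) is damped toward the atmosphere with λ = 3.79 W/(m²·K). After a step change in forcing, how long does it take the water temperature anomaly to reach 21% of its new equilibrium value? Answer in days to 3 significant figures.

Areal heat capacity C = ρ c_p D = 1020 × 4100 × 59.5 = 2.49×10^8 J m⁻² K⁻¹.
τ = C / λ = 2.49×10^8 / 3.79 = 6.57×10^7 s.
Fraction reached: 1 − e^(−t/τ) = 0.21 ⇒ t = −τ ln(1 − 0.21) = τ × 0.236.
t = 1.55×10^7 s = 179 days.

179 days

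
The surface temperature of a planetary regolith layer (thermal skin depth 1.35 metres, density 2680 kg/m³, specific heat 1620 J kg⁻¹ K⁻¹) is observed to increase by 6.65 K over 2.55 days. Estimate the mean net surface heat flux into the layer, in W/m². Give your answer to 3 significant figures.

Areal heat capacity C = ρ c_p D = 2680 × 1620 × 1.35 = 5.86×10^6 J m⁻² K⁻¹.
Required heat per unit area: Q = C ΔT = 5.86×10^6 × 6.65 = 3.90×10^7 J/m².
Flux F = Q / Δt = 3.90×10^7 / 2.20×10^5 s = 177 W/m².

177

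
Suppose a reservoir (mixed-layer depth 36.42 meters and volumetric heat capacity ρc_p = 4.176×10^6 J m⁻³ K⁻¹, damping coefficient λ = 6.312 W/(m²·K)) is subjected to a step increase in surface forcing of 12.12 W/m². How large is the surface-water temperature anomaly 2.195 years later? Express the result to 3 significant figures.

1.81 K

Areal heat capacity C = ρc_p × D = 4.176×10^6 × 36.42 = 1.52×10^8 J/(m²·K).
τ = C / λ = 1.52×10^8 / 6.312 = 2.41×10^7 s.
Equilibrium anomaly ΔT_eq = F / λ = 12.12 / 6.312 = 1.92 K.
t = 2.195 years = 6.93×10^7 s, so t/τ = 2.87.
ΔT(t) = ΔT_eq (1 − e^(−t/τ)) = 1.92 × (1 − e^−2.87) = 1.81 K.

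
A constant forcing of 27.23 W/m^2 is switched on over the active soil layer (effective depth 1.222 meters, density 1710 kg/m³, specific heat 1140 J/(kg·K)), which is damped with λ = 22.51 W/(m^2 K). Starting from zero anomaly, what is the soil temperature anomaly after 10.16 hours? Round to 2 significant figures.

0.35 K

Areal heat capacity C = ρ c_p D = 1710 × 1140 × 1.222 = 2.38×10^6 J/(m^2 K).
τ = C / λ = 2.38×10^6 / 22.51 = 1.06×10^5 s.
Equilibrium anomaly ΔT_eq = F / λ = 27.23 / 22.51 = 1.21 K.
t = 10.16 hours = 36600 s, so t/τ = 0.346.
ΔT(t) = ΔT_eq (1 − e^(−t/τ)) = 1.21 × (1 − e^−0.346) = 0.353 K.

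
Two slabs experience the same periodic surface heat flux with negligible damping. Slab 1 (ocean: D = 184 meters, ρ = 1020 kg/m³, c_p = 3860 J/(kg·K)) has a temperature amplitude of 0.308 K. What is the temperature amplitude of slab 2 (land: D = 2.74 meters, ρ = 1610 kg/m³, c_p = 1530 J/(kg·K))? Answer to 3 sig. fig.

33.1 K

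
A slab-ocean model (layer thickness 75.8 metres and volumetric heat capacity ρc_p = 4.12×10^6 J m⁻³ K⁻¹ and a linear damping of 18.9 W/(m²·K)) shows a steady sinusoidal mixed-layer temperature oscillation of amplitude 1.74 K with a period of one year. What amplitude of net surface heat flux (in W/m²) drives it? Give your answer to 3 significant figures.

113

Areal heat capacity C = ρc_p × D = 4.12×10^6 × 75.8 = 3.12×10^8 J/(m^2 K).
ω = 2π / 3.15×10^7 s = 1.99×10^-7 s⁻¹.
√((Cω)² + λ²) = √((62.2)² + 18.9²) = 65.0 W/(m²·K).
F₀ = A × √((Cω)²+λ²) = 1.74 × 65.0 = 113 W/m².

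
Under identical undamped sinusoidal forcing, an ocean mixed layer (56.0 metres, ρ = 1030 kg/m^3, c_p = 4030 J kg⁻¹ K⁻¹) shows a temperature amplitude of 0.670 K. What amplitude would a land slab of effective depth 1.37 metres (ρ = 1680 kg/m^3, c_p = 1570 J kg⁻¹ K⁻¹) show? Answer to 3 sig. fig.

C_ocean = 2.32×10^8 J/(m²·K); C_land = 3.61×10^6 J/(m²·K).
A ∝ 1/C ⇒ A_land = A_ocean × C_ocean/C_land = 0.670 × 64.3 = 43.1 K.

43.1 K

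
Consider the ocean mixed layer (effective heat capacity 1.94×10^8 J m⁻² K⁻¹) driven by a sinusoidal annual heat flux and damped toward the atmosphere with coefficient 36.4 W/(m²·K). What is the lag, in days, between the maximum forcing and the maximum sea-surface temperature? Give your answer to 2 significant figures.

47 days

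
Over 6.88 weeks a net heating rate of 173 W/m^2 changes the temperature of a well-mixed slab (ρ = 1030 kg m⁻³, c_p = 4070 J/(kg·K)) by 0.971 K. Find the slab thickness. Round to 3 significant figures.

Heat input Q = F Δt = 173 × 4.16×10^6 s = 7.20×10^8 J/m².
Required areal heat capacity C = Q / ΔT = 7.41×10^8 J/(m²·K).
Depth D = C / (ρ c_p) = 7.41×10^8 / (1030 × 4070) = 177 m.

177 m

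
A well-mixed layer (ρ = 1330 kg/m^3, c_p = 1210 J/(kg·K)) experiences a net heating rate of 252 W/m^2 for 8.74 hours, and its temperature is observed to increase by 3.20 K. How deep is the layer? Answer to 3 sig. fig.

1.54 m

Heat input Q = F Δt = 252 × 31500 s = 7.93×10^6 J/m².
Required areal heat capacity C = Q / ΔT = 2.48×10^6 J/(m²·K).
Depth D = C / (ρ c_p) = 2.48×10^6 / (1330 × 1210) = 1.54 m.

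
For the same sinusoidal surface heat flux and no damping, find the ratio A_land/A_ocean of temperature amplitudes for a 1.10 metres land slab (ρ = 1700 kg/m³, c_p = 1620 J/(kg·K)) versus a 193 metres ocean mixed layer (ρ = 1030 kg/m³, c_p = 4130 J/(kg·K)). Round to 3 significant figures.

C_ocean = 1030 × 4130 × 193 = 8.21×10^8 J/(m²·K).
C_land = 1700 × 1620 × 1.10 = 3.03×10^6 J/(m²·K).
Undamped amplitude ∝ 1/C, so A_land/A_ocean = C_ocean/C_land = 271.

271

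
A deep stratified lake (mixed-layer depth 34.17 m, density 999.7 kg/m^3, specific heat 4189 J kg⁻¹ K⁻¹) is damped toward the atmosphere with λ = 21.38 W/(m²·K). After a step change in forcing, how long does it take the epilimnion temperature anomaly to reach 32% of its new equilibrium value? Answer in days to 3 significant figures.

29.9 days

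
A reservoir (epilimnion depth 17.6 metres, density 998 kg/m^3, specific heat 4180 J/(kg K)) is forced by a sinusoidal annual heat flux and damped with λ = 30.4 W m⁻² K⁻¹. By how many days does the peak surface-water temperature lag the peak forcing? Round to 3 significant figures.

Areal heat capacity C = ρ c_p D = 998 × 4180 × 17.6 = 7.34×10^7 J/(m²·K).
ω = 2π / 3.15×10^7 s = 1.99×10^-7 s⁻¹.
Phase lag φ = arctan(Cω/λ) = arctan(14.6/30.4) = 0.448 rad.
Time lag = φ / ω = 0.448 / 1.99×10^-7 = 2.25×10^6 s = 26.1 days.

26.1 days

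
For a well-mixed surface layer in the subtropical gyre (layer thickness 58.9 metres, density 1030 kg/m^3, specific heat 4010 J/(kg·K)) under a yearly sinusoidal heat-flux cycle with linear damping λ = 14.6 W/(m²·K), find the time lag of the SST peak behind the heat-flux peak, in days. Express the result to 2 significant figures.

Areal heat capacity C = ρ c_p D = 1030 × 4010 × 58.9 = 2.43×10^8 J m⁻² K⁻¹.
ω = 2π / 3.15×10^7 s = 1.99×10^-7 s⁻¹.
Phase lag φ = arctan(Cω/λ) = arctan(48.5/14.6) = 1.28 rad.
Time lag = φ / ω = 1.28 / 1.99×10^-7 = 6.42×10^6 s = 74.3 days.

74 days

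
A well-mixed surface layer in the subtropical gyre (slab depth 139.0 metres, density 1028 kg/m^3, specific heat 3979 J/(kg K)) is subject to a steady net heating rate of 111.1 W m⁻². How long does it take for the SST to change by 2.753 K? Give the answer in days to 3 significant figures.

Areal heat capacity C = ρ c_p D = 1028 × 3979 × 139.0 = 5.69×10^8 J/(m^2 K).
Time required: Δt = C ΔT / F = 5.69×10^8 × 2.753 / 111.1 = 1.41×10^7 s.
In days: 1.41×10^7 s / (86400 s/day) = 163 days.

163 days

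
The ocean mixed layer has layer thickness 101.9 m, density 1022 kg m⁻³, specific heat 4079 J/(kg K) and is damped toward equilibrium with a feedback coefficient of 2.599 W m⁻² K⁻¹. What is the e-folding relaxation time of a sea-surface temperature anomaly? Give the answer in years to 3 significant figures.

Areal heat capacity C = ρ c_p D = 1022 × 4079 × 101.9 = 4.25×10^8 J/(m^2 K).
Relaxation time τ = C / λ = 4.25×10^8 / 2.599 = 1.63×10^8 s.
In years: 1.63×10^8 s / (3.156×10^7 s/year) = 5.18 years.

5.18 years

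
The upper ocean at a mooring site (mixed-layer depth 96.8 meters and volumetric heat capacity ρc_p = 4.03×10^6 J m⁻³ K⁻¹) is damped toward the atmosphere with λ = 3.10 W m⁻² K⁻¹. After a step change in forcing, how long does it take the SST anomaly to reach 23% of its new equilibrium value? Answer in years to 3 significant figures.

1.04 years

Areal heat capacity C = ρc_p × D = 4.03×10^6 × 96.8 = 3.90×10^8 J/(m^2 K).
τ = C / λ = 3.90×10^8 / 3.10 = 1.26×10^8 s.
Fraction reached: 1 − e^(−t/τ) = 0.23 ⇒ t = −τ ln(1 − 0.23) = τ × 0.261.
t = 3.29×10^7 s = 1.04 years.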